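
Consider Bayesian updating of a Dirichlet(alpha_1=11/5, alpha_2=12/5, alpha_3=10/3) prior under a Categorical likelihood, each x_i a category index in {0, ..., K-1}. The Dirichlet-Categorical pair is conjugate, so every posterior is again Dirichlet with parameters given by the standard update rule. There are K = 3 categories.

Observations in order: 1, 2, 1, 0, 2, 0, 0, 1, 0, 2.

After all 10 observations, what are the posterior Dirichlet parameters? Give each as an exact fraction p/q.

obs 1: x=1 → posterior Dirichlet(11/5, 17/5, 10/3)
obs 2: x=2 → posterior Dirichlet(11/5, 17/5, 13/3)
obs 3: x=1 → posterior Dirichlet(11/5, 22/5, 13/3)
obs 4: x=0 → posterior Dirichlet(16/5, 22/5, 13/3)
obs 5: x=2 → posterior Dirichlet(16/5, 22/5, 16/3)
obs 6: x=0 → posterior Dirichlet(21/5, 22/5, 16/3)
obs 7: x=0 → posterior Dirichlet(26/5, 22/5, 16/3)
obs 8: x=1 → posterior Dirichlet(26/5, 27/5, 16/3)
obs 9: x=0 → posterior Dirichlet(31/5, 27/5, 16/3)
obs 10: x=2 → posterior Dirichlet(31/5, 27/5, 19/3)

alpha_1=31/5, alpha_2=27/5, alpha_3=19/3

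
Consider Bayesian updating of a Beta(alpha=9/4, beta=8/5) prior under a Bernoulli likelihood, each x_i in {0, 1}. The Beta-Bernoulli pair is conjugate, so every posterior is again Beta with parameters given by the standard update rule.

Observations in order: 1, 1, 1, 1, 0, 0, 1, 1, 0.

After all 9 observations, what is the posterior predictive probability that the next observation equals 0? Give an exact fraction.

obs 1: x=1 → posterior Beta(13/4, 8/5)
obs 2: x=1 → posterior Beta(17/4, 8/5)
obs 3: x=1 → posterior Beta(21/4, 8/5)
obs 4: x=1 → posterior Beta(25/4, 8/5)
obs 5: x=0 → posterior Beta(25/4, 13/5)
obs 6: x=0 → posterior Beta(25/4, 18/5)
obs 7: x=1 → posterior Beta(29/4, 18/5)
obs 8: x=1 → posterior Beta(33/4, 18/5)
obs 9: x=0 → posterior Beta(33/4, 23/5)

92/257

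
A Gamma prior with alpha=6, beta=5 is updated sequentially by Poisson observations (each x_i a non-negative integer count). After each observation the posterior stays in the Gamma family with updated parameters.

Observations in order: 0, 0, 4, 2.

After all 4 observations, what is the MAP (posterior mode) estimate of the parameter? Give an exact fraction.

11/9

obs 1: x=0 → posterior Gamma(6, 6)
obs 2: x=0 → posterior Gamma(6, 7)
obs 3: x=4 → posterior Gamma(10, 8)
obs 4: x=2 → posterior Gamma(12, 9)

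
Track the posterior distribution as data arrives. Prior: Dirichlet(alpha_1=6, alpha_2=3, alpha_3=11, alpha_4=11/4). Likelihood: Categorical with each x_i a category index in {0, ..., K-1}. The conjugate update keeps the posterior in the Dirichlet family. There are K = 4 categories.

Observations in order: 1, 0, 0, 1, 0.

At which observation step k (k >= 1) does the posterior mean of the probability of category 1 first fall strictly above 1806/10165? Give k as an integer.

k = 4

obs 1: x=1 → posterior Dirichlet(6, 4, 11, 11/4)
obs 2: x=0 → posterior Dirichlet(7, 4, 11, 11/4)
obs 3: x=0 → posterior Dirichlet(8, 4, 11, 11/4)
obs 4: x=1 → posterior Dirichlet(8, 5, 11, 11/4)
obs 5: x=0 → posterior Dirichlet(9, 5, 11, 11/4)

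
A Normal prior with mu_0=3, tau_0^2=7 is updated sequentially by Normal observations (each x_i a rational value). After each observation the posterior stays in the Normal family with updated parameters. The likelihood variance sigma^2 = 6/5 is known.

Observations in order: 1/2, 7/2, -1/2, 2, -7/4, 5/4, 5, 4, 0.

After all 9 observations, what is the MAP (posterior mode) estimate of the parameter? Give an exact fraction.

508/321

obs 1: x=1/2 → posterior Normal(71/82, 42/41)
obs 2: x=7/2 → posterior Normal(79/38, 21/38)
obs 3: x=-1/2 → posterior Normal(281/222, 14/37)
obs 4: x=2 → posterior Normal(421/292, 21/73)
obs 5: x=-7/4 → posterior Normal(597/724, 42/181)
obs 6: x=5/4 → posterior Normal(193/216, 7/36)
obs 7: x=5 → posterior Normal(368/251, 42/251)
obs 8: x=4 → posterior Normal(254/143, 21/143)
obs 9: x=0 → posterior Normal(508/321, 14/107)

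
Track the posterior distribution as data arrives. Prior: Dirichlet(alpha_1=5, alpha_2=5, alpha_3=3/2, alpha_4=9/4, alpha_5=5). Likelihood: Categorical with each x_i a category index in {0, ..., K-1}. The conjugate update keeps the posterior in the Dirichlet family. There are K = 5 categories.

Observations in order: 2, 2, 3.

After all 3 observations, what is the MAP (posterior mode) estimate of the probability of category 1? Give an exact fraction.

16/67

obs 1: x=2 → posterior Dirichlet(5, 5, 5/2, 9/4, 5)
obs 2: x=2 → posterior Dirichlet(5, 5, 7/2, 9/4, 5)
obs 3: x=3 → posterior Dirichlet(5, 5, 7/2, 13/4, 5)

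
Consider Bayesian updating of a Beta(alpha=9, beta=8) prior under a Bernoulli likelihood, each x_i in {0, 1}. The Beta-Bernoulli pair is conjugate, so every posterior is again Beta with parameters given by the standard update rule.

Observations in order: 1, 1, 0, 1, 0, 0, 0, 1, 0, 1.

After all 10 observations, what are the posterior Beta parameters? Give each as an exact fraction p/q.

alpha=14, beta=13

obs 1: x=1 → posterior Beta(10, 8)
obs 2: x=1 → posterior Beta(11, 8)
obs 3: x=0 → posterior Beta(11, 9)
obs 4: x=1 → posterior Beta(12, 9)
obs 5: x=0 → posterior Beta(12, 10)
obs 6: x=0 → posterior Beta(12, 11)
obs 7: x=0 → posterior Beta(12, 12)
obs 8: x=1 → posterior Beta(13, 12)
obs 9: x=0 → posterior Beta(13, 13)
obs 10: x=1 → posterior Beta(14, 13)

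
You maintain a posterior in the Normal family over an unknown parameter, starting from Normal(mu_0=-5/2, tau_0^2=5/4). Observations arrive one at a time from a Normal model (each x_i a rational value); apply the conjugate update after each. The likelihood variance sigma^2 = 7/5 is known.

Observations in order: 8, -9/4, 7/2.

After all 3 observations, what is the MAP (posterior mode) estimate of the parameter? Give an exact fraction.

obs 1: x=8 → posterior Normal(130/53, 35/53)
obs 2: x=-9/4 → posterior Normal(295/312, 35/78)
obs 3: x=7/2 → posterior Normal(645/412, 35/103)

645/412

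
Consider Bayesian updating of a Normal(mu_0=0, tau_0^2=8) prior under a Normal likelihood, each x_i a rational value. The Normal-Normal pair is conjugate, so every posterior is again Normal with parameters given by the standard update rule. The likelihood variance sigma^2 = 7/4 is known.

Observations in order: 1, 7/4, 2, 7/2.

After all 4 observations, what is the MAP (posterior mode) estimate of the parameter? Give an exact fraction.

obs 1: x=1 → posterior Normal(32/39, 56/39)
obs 2: x=7/4 → posterior Normal(88/71, 56/71)
obs 3: x=2 → posterior Normal(152/103, 56/103)
obs 4: x=7/2 → posterior Normal(88/45, 56/135)

88/45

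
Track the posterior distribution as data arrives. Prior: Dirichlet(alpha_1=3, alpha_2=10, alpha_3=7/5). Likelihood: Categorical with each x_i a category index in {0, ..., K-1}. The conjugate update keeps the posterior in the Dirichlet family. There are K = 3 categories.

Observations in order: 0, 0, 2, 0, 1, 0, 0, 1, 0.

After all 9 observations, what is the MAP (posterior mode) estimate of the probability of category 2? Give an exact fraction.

7/102

obs 1: x=0 → posterior Dirichlet(4, 10, 7/5)
obs 2: x=0 → posterior Dirichlet(5, 10, 7/5)
obs 3: x=2 → posterior Dirichlet(5, 10, 12/5)
obs 4: x=0 → posterior Dirichlet(6, 10, 12/5)
obs 5: x=1 → posterior Dirichlet(6, 11, 12/5)
obs 6: x=0 → posterior Dirichlet(7, 11, 12/5)
obs 7: x=0 → posterior Dirichlet(8, 11, 12/5)
obs 8: x=1 → posterior Dirichlet(8, 12, 12/5)
obs 9: x=0 → posterior Dirichlet(9, 12, 12/5)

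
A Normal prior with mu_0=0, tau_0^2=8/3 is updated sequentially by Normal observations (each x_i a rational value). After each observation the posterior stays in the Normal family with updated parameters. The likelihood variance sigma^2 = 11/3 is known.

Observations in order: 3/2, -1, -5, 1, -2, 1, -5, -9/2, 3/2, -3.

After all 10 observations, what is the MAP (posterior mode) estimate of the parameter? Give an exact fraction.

-124/91

obs 1: x=3/2 → posterior Normal(12/19, 88/57)
obs 2: x=-1 → posterior Normal(4/27, 88/81)
obs 3: x=-5 → posterior Normal(-36/35, 88/105)
obs 4: x=1 → posterior Normal(-28/43, 88/129)
obs 5: x=-2 → posterior Normal(-44/51, 88/153)
obs 6: x=1 → posterior Normal(-36/59, 88/177)
obs 7: x=-5 → posterior Normal(-76/67, 88/201)
obs 8: x=-9/2 → posterior Normal(-112/75, 88/225)
obs 9: x=3/2 → posterior Normal(-100/83, 88/249)
obs 10: x=-3 → posterior Normal(-124/91, 88/273)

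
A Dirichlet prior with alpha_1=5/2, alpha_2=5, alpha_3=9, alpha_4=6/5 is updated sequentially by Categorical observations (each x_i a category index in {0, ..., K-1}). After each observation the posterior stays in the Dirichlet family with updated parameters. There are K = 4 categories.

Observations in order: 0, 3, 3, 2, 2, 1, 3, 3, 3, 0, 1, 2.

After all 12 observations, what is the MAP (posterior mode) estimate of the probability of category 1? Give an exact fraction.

obs 1: x=0 → posterior Dirichlet(7/2, 5, 9, 6/5)
obs 2: x=3 → posterior Dirichlet(7/2, 5, 9, 11/5)
obs 3: x=3 → posterior Dirichlet(7/2, 5, 9, 16/5)
obs 4: x=2 → posterior Dirichlet(7/2, 5, 10, 16/5)
obs 5: x=2 → posterior Dirichlet(7/2, 5, 11, 16/5)
obs 6: x=1 → posterior Dirichlet(7/2, 6, 11, 16/5)
obs 7: x=3 → posterior Dirichlet(7/2, 6, 11, 21/5)
obs 8: x=3 → posterior Dirichlet(7/2, 6, 11, 26/5)
obs 9: x=3 → posterior Dirichlet(7/2, 6, 11, 31/5)
obs 10: x=0 → posterior Dirichlet(9/2, 6, 11, 31/5)
obs 11: x=1 → posterior Dirichlet(9/2, 7, 11, 31/5)
obs 12: x=2 → posterior Dirichlet(9/2, 7, 12, 31/5)

60/257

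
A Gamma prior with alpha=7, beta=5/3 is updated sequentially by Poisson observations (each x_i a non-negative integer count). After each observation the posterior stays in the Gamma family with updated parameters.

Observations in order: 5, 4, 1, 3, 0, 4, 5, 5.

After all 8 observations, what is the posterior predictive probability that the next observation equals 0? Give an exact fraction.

52666193272726422601456708224751866691705278695881/1496577676626844588240573268701473812127674924007424

obs 1: x=5 → posterior Gamma(12, 8/3)
obs 2: x=4 → posterior Gamma(16, 11/3)
obs 3: x=1 → posterior Gamma(17, 14/3)
obs 4: x=3 → posterior Gamma(20, 17/3)
obs 5: x=0 → posterior Gamma(20, 20/3)
obs 6: x=4 → posterior Gamma(24, 23/3)
obs 7: x=5 → posterior Gamma(29, 26/3)
obs 8: x=5 → posterior Gamma(34, 29/3)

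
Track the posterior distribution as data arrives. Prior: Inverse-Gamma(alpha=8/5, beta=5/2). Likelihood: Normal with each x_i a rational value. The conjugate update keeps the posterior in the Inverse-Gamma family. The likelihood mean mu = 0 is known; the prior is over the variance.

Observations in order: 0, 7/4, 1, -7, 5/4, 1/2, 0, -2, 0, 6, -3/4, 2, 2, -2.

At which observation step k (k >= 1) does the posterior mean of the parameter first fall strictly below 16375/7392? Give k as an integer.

k = 3

obs 1: x=0 → posterior Inverse-Gamma(21/10, 5/2)
obs 2: x=7/4 → posterior Inverse-Gamma(13/5, 129/32)
obs 3: x=1 → posterior Inverse-Gamma(31/10, 145/32)
obs 4: x=-7 → posterior Inverse-Gamma(18/5, 929/32)
obs 5: x=5/4 → posterior Inverse-Gamma(41/10, 477/16)
obs 6: x=1/2 → posterior Inverse-Gamma(23/5, 479/16)
obs 7: x=0 → posterior Inverse-Gamma(51/10, 479/16)
obs 8: x=-2 → posterior Inverse-Gamma(28/5, 511/16)
obs 9: x=0 → posterior Inverse-Gamma(61/10, 511/16)
obs 10: x=6 → posterior Inverse-Gamma(33/5, 799/16)
obs 11: x=-3/4 → posterior Inverse-Gamma(71/10, 1607/32)
obs 12: x=2 → posterior Inverse-Gamma(38/5, 1671/32)
obs 13: x=2 → posterior Inverse-Gamma(81/10, 1735/32)
obs 14: x=-2 → posterior Inverse-Gamma(43/5, 1799/32)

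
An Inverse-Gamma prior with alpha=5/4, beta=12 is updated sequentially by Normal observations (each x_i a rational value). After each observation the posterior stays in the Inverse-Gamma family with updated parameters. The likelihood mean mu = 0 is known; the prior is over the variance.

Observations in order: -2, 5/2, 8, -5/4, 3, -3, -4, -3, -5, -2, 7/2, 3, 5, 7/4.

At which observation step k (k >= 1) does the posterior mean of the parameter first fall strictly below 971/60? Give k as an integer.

obs 1: x=-2 → posterior Inverse-Gamma(7/4, 14)
obs 2: x=5/2 → posterior Inverse-Gamma(9/4, 137/8)
obs 3: x=8 → posterior Inverse-Gamma(11/4, 393/8)
obs 4: x=-5/4 → posterior Inverse-Gamma(13/4, 1597/32)
obs 5: x=3 → posterior Inverse-Gamma(15/4, 1741/32)
obs 6: x=-3 → posterior Inverse-Gamma(17/4, 1885/32)
obs 7: x=-4 → posterior Inverse-Gamma(19/4, 2141/32)
obs 8: x=-3 → posterior Inverse-Gamma(21/4, 2285/32)
obs 9: x=-5 → posterior Inverse-Gamma(23/4, 2685/32)
obs 10: x=-2 → posterior Inverse-Gamma(25/4, 2749/32)
obs 11: x=7/2 → posterior Inverse-Gamma(27/4, 2945/32)
obs 12: x=3 → posterior Inverse-Gamma(29/4, 3089/32)
obs 13: x=5 → posterior Inverse-Gamma(31/4, 3489/32)
obs 14: x=7/4 → posterior Inverse-Gamma(33/4, 1769/16)

k = 2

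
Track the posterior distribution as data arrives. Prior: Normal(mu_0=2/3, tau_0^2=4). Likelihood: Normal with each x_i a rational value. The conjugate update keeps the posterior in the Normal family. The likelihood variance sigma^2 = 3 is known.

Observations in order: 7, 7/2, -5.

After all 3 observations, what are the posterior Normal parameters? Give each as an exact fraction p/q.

mu_0=8/5, tau_0^2=4/5

obs 1: x=7 → posterior Normal(30/7, 12/7)
obs 2: x=7/2 → posterior Normal(4, 12/11)
obs 3: x=-5 → posterior Normal(8/5, 4/5)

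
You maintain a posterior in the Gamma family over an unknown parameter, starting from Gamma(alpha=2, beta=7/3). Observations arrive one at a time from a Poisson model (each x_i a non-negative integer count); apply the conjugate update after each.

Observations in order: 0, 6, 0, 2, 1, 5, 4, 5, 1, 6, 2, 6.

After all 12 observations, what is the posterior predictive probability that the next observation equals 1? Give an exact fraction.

3272121957883633048644229053192555150799564039457926714580684820015/18620061537658517222204801536539507651479658803506784928230656704512

obs 1: x=0 → posterior Gamma(2, 10/3)
obs 2: x=6 → posterior Gamma(8, 13/3)
obs 3: x=0 → posterior Gamma(8, 16/3)
obs 4: x=2 → posterior Gamma(10, 19/3)
obs 5: x=1 → posterior Gamma(11, 22/3)
obs 6: x=5 → posterior Gamma(16, 25/3)
obs 7: x=4 → posterior Gamma(20, 28/3)
obs 8: x=5 → posterior Gamma(25, 31/3)
obs 9: x=1 → posterior Gamma(26, 34/3)
obs 10: x=6 → posterior Gamma(32, 37/3)
obs 11: x=2 → posterior Gamma(34, 40/3)
obs 12: x=6 → posterior Gamma(40, 43/3)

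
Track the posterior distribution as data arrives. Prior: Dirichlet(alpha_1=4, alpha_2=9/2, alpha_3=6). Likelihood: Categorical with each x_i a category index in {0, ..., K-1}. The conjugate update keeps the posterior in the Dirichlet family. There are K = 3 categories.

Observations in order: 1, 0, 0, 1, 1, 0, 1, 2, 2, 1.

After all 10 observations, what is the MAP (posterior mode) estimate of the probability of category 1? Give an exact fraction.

17/43

obs 1: x=1 → posterior Dirichlet(4, 11/2, 6)
obs 2: x=0 → posterior Dirichlet(5, 11/2, 6)
obs 3: x=0 → posterior Dirichlet(6, 11/2, 6)
obs 4: x=1 → posterior Dirichlet(6, 13/2, 6)
obs 5: x=1 → posterior Dirichlet(6, 15/2, 6)
obs 6: x=0 → posterior Dirichlet(7, 15/2, 6)
obs 7: x=1 → posterior Dirichlet(7, 17/2, 6)
obs 8: x=2 → posterior Dirichlet(7, 17/2, 7)
obs 9: x=2 → posterior Dirichlet(7, 17/2, 8)
obs 10: x=1 → posterior Dirichlet(7, 19/2, 8)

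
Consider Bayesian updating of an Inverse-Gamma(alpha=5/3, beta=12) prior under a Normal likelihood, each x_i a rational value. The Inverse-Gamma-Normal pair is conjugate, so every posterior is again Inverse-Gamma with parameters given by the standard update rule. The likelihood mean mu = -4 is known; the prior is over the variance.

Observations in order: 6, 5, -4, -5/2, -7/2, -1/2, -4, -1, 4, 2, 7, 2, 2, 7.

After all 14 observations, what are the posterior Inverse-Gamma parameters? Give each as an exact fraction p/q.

obs 1: x=6 → posterior Inverse-Gamma(13/6, 62)
obs 2: x=5 → posterior Inverse-Gamma(8/3, 205/2)
obs 3: x=-4 → posterior Inverse-Gamma(19/6, 205/2)
obs 4: x=-5/2 → posterior Inverse-Gamma(11/3, 829/8)
obs 5: x=-7/2 → posterior Inverse-Gamma(25/6, 415/4)
obs 6: x=-1/2 → posterior Inverse-Gamma(14/3, 879/8)
obs 7: x=-4 → posterior Inverse-Gamma(31/6, 879/8)
obs 8: x=-1 → posterior Inverse-Gamma(17/3, 915/8)
obs 9: x=4 → posterior Inverse-Gamma(37/6, 1171/8)
obs 10: x=2 → posterior Inverse-Gamma(20/3, 1315/8)
obs 11: x=7 → posterior Inverse-Gamma(43/6, 1799/8)
obs 12: x=2 → posterior Inverse-Gamma(23/3, 1943/8)
obs 13: x=2 → posterior Inverse-Gamma(49/6, 2087/8)
obs 14: x=7 → posterior Inverse-Gamma(26/3, 2571/8)

alpha=26/3, beta=2571/8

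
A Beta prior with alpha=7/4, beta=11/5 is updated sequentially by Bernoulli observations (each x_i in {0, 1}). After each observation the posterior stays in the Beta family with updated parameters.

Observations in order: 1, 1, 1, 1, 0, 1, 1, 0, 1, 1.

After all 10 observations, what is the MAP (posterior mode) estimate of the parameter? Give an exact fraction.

175/239

obs 1: x=1 → posterior Beta(11/4, 11/5)
obs 2: x=1 → posterior Beta(15/4, 11/5)
obs 3: x=1 → posterior Beta(19/4, 11/5)
obs 4: x=1 → posterior Beta(23/4, 11/5)
obs 5: x=0 → posterior Beta(23/4, 16/5)
obs 6: x=1 → posterior Beta(27/4, 16/5)
obs 7: x=1 → posterior Beta(31/4, 16/5)
obs 8: x=0 → posterior Beta(31/4, 21/5)
obs 9: x=1 → posterior Beta(35/4, 21/5)
obs 10: x=1 → posterior Beta(39/4, 21/5)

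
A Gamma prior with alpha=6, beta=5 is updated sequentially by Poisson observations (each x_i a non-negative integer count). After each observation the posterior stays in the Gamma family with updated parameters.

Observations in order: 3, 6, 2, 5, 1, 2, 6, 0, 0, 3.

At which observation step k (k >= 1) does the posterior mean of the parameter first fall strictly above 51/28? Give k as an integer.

obs 1: x=3 → posterior Gamma(9, 6)
obs 2: x=6 → posterior Gamma(15, 7)
obs 3: x=2 → posterior Gamma(17, 8)
obs 4: x=5 → posterior Gamma(22, 9)
obs 5: x=1 → posterior Gamma(23, 10)
obs 6: x=2 → posterior Gamma(25, 11)
obs 7: x=6 → posterior Gamma(31, 12)
obs 8: x=0 → posterior Gamma(31, 13)
obs 9: x=0 → posterior Gamma(31, 14)
obs 10: x=3 → posterior Gamma(34, 15)

k = 2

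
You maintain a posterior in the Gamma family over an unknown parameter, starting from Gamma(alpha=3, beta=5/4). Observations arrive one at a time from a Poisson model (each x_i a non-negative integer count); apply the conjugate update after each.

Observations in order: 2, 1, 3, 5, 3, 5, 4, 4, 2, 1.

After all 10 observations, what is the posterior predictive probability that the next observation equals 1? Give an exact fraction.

474883287505654714975217906533021945506334304809570312500/2928644930813641516032715844013695341634232321209103400801

obs 1: x=2 → posterior Gamma(5, 9/4)
obs 2: x=1 → posterior Gamma(6, 13/4)
obs 3: x=3 → posterior Gamma(9, 17/4)
obs 4: x=5 → posterior Gamma(14, 21/4)
obs 5: x=3 → posterior Gamma(17, 25/4)
obs 6: x=5 → posterior Gamma(22, 29/4)
obs 7: x=4 → posterior Gamma(26, 33/4)
obs 8: x=4 → posterior Gamma(30, 37/4)
obs 9: x=2 → posterior Gamma(32, 41/4)
obs 10: x=1 → posterior Gamma(33, 45/4)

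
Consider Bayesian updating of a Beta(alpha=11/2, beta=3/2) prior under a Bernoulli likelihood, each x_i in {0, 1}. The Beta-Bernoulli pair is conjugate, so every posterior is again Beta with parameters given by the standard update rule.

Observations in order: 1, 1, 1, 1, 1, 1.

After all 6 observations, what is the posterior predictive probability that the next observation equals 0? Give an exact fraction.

3/26

obs 1: x=1 → posterior Beta(13/2, 3/2)
obs 2: x=1 → posterior Beta(15/2, 3/2)
obs 3: x=1 → posterior Beta(17/2, 3/2)
obs 4: x=1 → posterior Beta(19/2, 3/2)
obs 5: x=1 → posterior Beta(21/2, 3/2)
obs 6: x=1 → posterior Beta(23/2, 3/2)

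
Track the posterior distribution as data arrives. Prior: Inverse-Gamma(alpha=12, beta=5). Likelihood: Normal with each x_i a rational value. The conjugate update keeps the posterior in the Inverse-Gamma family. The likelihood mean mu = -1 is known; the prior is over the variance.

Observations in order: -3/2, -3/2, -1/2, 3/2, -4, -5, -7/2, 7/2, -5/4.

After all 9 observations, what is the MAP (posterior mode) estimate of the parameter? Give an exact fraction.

obs 1: x=-3/2 → posterior Inverse-Gamma(25/2, 41/8)
obs 2: x=-3/2 → posterior Inverse-Gamma(13, 21/4)
obs 3: x=-1/2 → posterior Inverse-Gamma(27/2, 43/8)
obs 4: x=3/2 → posterior Inverse-Gamma(14, 17/2)
obs 5: x=-4 → posterior Inverse-Gamma(29/2, 13)
obs 6: x=-5 → posterior Inverse-Gamma(15, 21)
obs 7: x=-7/2 → posterior Inverse-Gamma(31/2, 193/8)
obs 8: x=7/2 → posterior Inverse-Gamma(16, 137/4)
obs 9: x=-5/4 → posterior Inverse-Gamma(33/2, 1097/32)

1097/560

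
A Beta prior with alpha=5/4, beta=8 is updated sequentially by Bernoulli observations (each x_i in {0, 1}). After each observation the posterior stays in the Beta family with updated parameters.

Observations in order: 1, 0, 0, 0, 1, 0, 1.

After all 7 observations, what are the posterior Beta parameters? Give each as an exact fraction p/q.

alpha=17/4, beta=12

obs 1: x=1 → posterior Beta(9/4, 8)
obs 2: x=0 → posterior Beta(9/4, 9)
obs 3: x=0 → posterior Beta(9/4, 10)
obs 4: x=0 → posterior Beta(9/4, 11)
obs 5: x=1 → posterior Beta(13/4, 11)
obs 6: x=0 → posterior Beta(13/4, 12)
obs 7: x=1 → posterior Beta(17/4, 12)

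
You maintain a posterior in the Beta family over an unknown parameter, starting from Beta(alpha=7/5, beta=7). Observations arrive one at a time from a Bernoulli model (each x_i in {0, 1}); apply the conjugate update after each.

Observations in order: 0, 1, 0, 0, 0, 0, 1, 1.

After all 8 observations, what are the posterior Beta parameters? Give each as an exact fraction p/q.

obs 1: x=0 → posterior Beta(7/5, 8)
obs 2: x=1 → posterior Beta(12/5, 8)
obs 3: x=0 → posterior Beta(12/5, 9)
obs 4: x=0 → posterior Beta(12/5, 10)
obs 5: x=0 → posterior Beta(12/5, 11)
obs 6: x=0 → posterior Beta(12/5, 12)
obs 7: x=1 → posterior Beta(17/5, 12)
obs 8: x=1 → posterior Beta(22/5, 12)

alpha=22/5, beta=12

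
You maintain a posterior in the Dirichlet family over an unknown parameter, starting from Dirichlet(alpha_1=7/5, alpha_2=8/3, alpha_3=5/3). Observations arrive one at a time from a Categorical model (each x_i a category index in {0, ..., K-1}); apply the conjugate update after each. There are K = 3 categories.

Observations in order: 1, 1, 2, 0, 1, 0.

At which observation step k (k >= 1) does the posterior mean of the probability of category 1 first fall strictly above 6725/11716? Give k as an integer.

obs 1: x=1 → posterior Dirichlet(7/5, 11/3, 5/3)
obs 2: x=1 → posterior Dirichlet(7/5, 14/3, 5/3)
obs 3: x=2 → posterior Dirichlet(7/5, 14/3, 8/3)
obs 4: x=0 → posterior Dirichlet(12/5, 14/3, 8/3)
obs 5: x=1 → posterior Dirichlet(12/5, 17/3, 8/3)
obs 6: x=0 → posterior Dirichlet(17/5, 17/3, 8/3)

k = 2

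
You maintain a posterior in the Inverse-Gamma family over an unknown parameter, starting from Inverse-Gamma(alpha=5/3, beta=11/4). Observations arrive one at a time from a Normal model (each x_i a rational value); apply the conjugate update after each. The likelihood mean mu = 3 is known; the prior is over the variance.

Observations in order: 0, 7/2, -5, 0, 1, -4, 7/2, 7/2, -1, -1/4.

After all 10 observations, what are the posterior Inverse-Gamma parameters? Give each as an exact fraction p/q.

obs 1: x=0 → posterior Inverse-Gamma(13/6, 29/4)
obs 2: x=7/2 → posterior Inverse-Gamma(8/3, 59/8)
obs 3: x=-5 → posterior Inverse-Gamma(19/6, 315/8)
obs 4: x=0 → posterior Inverse-Gamma(11/3, 351/8)
obs 5: x=1 → posterior Inverse-Gamma(25/6, 367/8)
obs 6: x=-4 → posterior Inverse-Gamma(14/3, 563/8)
obs 7: x=7/2 → posterior Inverse-Gamma(31/6, 141/2)
obs 8: x=7/2 → posterior Inverse-Gamma(17/3, 565/8)
obs 9: x=-1 → posterior Inverse-Gamma(37/6, 629/8)
obs 10: x=-1/4 → posterior Inverse-Gamma(20/3, 2685/32)

alpha=20/3, beta=2685/32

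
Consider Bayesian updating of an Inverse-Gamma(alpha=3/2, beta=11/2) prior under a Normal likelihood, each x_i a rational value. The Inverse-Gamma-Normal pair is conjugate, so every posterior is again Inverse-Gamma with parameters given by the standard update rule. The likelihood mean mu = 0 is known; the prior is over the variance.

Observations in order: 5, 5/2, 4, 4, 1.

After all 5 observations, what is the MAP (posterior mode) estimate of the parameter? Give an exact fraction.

301/40

obs 1: x=5 → posterior Inverse-Gamma(2, 18)
obs 2: x=5/2 → posterior Inverse-Gamma(5/2, 169/8)
obs 3: x=4 → posterior Inverse-Gamma(3, 233/8)
obs 4: x=4 → posterior Inverse-Gamma(7/2, 297/8)
obs 5: x=1 → posterior Inverse-Gamma(4, 301/8)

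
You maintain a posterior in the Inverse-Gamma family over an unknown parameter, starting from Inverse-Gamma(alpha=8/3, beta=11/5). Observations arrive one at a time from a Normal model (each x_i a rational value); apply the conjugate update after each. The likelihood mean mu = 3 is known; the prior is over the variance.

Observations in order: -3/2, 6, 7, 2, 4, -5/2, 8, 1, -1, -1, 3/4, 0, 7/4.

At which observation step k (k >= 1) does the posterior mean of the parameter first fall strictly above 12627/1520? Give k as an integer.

k = 6

obs 1: x=-3/2 → posterior Inverse-Gamma(19/6, 493/40)
obs 2: x=6 → posterior Inverse-Gamma(11/3, 673/40)
obs 3: x=7 → posterior Inverse-Gamma(25/6, 993/40)
obs 4: x=2 → posterior Inverse-Gamma(14/3, 1013/40)
obs 5: x=4 → posterior Inverse-Gamma(31/6, 1033/40)
obs 6: x=-5/2 → posterior Inverse-Gamma(17/3, 819/20)
obs 7: x=8 → posterior Inverse-Gamma(37/6, 1069/20)
obs 8: x=1 → posterior Inverse-Gamma(20/3, 1109/20)
obs 9: x=-1 → posterior Inverse-Gamma(43/6, 1269/20)
obs 10: x=-1 → posterior Inverse-Gamma(23/3, 1429/20)
obs 11: x=3/4 → posterior Inverse-Gamma(49/6, 11837/160)
obs 12: x=0 → posterior Inverse-Gamma(26/3, 12557/160)
obs 13: x=7/4 → posterior Inverse-Gamma(55/6, 6341/80)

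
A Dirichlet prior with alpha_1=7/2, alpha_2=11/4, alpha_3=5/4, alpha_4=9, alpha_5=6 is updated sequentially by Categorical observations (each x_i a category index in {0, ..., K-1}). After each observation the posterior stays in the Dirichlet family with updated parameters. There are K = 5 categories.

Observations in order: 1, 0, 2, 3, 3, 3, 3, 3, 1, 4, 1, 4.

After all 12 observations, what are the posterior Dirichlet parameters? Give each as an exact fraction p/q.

obs 1: x=1 → posterior Dirichlet(7/2, 15/4, 5/4, 9, 6)
obs 2: x=0 → posterior Dirichlet(9/2, 15/4, 5/4, 9, 6)
obs 3: x=2 → posterior Dirichlet(9/2, 15/4, 9/4, 9, 6)
obs 4: x=3 → posterior Dirichlet(9/2, 15/4, 9/4, 10, 6)
obs 5: x=3 → posterior Dirichlet(9/2, 15/4, 9/4, 11, 6)
obs 6: x=3 → posterior Dirichlet(9/2, 15/4, 9/4, 12, 6)
obs 7: x=3 → posterior Dirichlet(9/2, 15/4, 9/4, 13, 6)
obs 8: x=3 → posterior Dirichlet(9/2, 15/4, 9/4, 14, 6)
obs 9: x=1 → posterior Dirichlet(9/2, 19/4, 9/4, 14, 6)
obs 10: x=4 → posterior Dirichlet(9/2, 19/4, 9/4, 14, 7)
obs 11: x=1 → posterior Dirichlet(9/2, 23/4, 9/4, 14, 7)
obs 12: x=4 → posterior Dirichlet(9/2, 23/4, 9/4, 14, 8)

alpha_1=9/2, alpha_2=23/4, alpha_3=9/4, alpha_4=14, alpha_5=8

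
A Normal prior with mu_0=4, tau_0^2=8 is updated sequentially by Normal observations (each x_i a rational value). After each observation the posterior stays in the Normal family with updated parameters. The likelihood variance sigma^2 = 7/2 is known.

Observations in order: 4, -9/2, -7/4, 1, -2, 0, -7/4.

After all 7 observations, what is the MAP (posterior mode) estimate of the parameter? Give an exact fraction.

-52/119

obs 1: x=4 → posterior Normal(4, 56/23)
obs 2: x=-9/2 → posterior Normal(20/39, 56/39)
obs 3: x=-7/4 → posterior Normal(-8/55, 56/55)
obs 4: x=1 → posterior Normal(8/71, 56/71)
obs 5: x=-2 → posterior Normal(-8/29, 56/87)
obs 6: x=0 → posterior Normal(-24/103, 56/103)
obs 7: x=-7/4 → posterior Normal(-52/119, 8/17)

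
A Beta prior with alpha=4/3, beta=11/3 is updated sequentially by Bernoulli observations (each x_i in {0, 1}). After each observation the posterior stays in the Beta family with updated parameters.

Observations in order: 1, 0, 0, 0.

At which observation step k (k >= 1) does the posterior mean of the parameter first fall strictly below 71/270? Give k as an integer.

obs 1: x=1 → posterior Beta(7/3, 11/3)
obs 2: x=0 → posterior Beta(7/3, 14/3)
obs 3: x=0 → posterior Beta(7/3, 17/3)
obs 4: x=0 → posterior Beta(7/3, 20/3)

k = 4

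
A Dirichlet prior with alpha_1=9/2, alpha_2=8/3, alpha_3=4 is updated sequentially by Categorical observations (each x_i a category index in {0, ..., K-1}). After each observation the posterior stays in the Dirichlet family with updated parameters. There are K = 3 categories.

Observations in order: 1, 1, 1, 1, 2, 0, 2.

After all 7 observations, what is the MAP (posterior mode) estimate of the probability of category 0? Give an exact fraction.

27/91

obs 1: x=1 → posterior Dirichlet(9/2, 11/3, 4)
obs 2: x=1 → posterior Dirichlet(9/2, 14/3, 4)
obs 3: x=1 → posterior Dirichlet(9/2, 17/3, 4)
obs 4: x=1 → posterior Dirichlet(9/2, 20/3, 4)
obs 5: x=2 → posterior Dirichlet(9/2, 20/3, 5)
obs 6: x=0 → posterior Dirichlet(11/2, 20/3, 5)
obs 7: x=2 → posterior Dirichlet(11/2, 20/3, 6)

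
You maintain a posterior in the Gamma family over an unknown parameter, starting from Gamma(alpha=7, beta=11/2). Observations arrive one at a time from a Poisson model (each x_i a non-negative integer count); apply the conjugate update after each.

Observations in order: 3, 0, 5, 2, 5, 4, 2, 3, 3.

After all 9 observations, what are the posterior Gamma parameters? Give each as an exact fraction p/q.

obs 1: x=3 → posterior Gamma(10, 13/2)
obs 2: x=0 → posterior Gamma(10, 15/2)
obs 3: x=5 → posterior Gamma(15, 17/2)
obs 4: x=2 → posterior Gamma(17, 19/2)
obs 5: x=5 → posterior Gamma(22, 21/2)
obs 6: x=4 → posterior Gamma(26, 23/2)
obs 7: x=2 → posterior Gamma(28, 25/2)
obs 8: x=3 → posterior Gamma(31, 27/2)
obs 9: x=3 → posterior Gamma(34, 29/2)

alpha=34, beta=29/2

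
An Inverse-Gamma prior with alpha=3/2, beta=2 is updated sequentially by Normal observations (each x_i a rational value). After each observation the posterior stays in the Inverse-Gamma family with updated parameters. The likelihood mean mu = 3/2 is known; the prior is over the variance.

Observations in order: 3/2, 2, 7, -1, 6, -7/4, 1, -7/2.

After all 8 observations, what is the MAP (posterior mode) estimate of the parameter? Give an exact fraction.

obs 1: x=3/2 → posterior Inverse-Gamma(2, 2)
obs 2: x=2 → posterior Inverse-Gamma(5/2, 17/8)
obs 3: x=7 → posterior Inverse-Gamma(3, 69/4)
obs 4: x=-1 → posterior Inverse-Gamma(7/2, 163/8)
obs 5: x=6 → posterior Inverse-Gamma(4, 61/2)
obs 6: x=-7/4 → posterior Inverse-Gamma(9/2, 1145/32)
obs 7: x=1 → posterior Inverse-Gamma(5, 1149/32)
obs 8: x=-7/2 → posterior Inverse-Gamma(11/2, 1549/32)

1549/208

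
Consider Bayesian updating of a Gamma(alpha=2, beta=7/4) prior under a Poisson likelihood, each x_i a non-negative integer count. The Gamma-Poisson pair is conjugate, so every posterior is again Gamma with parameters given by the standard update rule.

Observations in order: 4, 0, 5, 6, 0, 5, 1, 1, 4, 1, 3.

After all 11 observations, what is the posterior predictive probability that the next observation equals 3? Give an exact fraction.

152765226677509294485753993690424564931334450465405147580416/743535052224661600633464537559194842469878494739532470703125

obs 1: x=4 → posterior Gamma(6, 11/4)
obs 2: x=0 → posterior Gamma(6, 15/4)
obs 3: x=5 → posterior Gamma(11, 19/4)
obs 4: x=6 → posterior Gamma(17, 23/4)
obs 5: x=0 → posterior Gamma(17, 27/4)
obs 6: x=5 → posterior Gamma(22, 31/4)
obs 7: x=1 → posterior Gamma(23, 35/4)
obs 8: x=1 → posterior Gamma(24, 39/4)
obs 9: x=4 → posterior Gamma(28, 43/4)
obs 10: x=1 → posterior Gamma(29, 47/4)
obs 11: x=3 → posterior Gamma(32, 51/4)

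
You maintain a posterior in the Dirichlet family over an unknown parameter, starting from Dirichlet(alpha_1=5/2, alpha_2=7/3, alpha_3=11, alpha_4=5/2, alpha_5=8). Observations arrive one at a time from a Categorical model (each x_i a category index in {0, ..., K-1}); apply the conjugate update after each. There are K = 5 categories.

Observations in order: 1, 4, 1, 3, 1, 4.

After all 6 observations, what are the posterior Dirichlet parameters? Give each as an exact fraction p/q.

alpha_1=5/2, alpha_2=16/3, alpha_3=11, alpha_4=7/2, alpha_5=10

obs 1: x=1 → posterior Dirichlet(5/2, 10/3, 11, 5/2, 8)
obs 2: x=4 → posterior Dirichlet(5/2, 10/3, 11, 5/2, 9)
obs 3: x=1 → posterior Dirichlet(5/2, 13/3, 11, 5/2, 9)
obs 4: x=3 → posterior Dirichlet(5/2, 13/3, 11, 7/2, 9)
obs 5: x=1 → posterior Dirichlet(5/2, 16/3, 11, 7/2, 9)
obs 6: x=4 → posterior Dirichlet(5/2, 16/3, 11, 7/2, 10)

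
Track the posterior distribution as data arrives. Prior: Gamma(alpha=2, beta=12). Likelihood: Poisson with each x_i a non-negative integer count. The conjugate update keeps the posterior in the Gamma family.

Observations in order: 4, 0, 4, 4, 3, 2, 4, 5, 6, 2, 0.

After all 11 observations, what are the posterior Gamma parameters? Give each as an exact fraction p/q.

alpha=36, beta=23

obs 1: x=4 → posterior Gamma(6, 13)
obs 2: x=0 → posterior Gamma(6, 14)
obs 3: x=4 → posterior Gamma(10, 15)
obs 4: x=4 → posterior Gamma(14, 16)
obs 5: x=3 → posterior Gamma(17, 17)
obs 6: x=2 → posterior Gamma(19, 18)
obs 7: x=4 → posterior Gamma(23, 19)
obs 8: x=5 → posterior Gamma(28, 20)
obs 9: x=6 → posterior Gamma(34, 21)
obs 10: x=2 → posterior Gamma(36, 22)
obs 11: x=0 → posterior Gamma(36, 23)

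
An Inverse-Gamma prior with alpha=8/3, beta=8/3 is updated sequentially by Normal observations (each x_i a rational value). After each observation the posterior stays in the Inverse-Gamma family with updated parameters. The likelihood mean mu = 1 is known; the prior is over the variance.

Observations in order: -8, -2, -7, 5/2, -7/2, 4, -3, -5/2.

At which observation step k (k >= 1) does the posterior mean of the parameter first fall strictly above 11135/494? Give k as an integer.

k = 3

obs 1: x=-8 → posterior Inverse-Gamma(19/6, 259/6)
obs 2: x=-2 → posterior Inverse-Gamma(11/3, 143/3)
obs 3: x=-7 → posterior Inverse-Gamma(25/6, 239/3)
obs 4: x=5/2 → posterior Inverse-Gamma(14/3, 1939/24)
obs 5: x=-7/2 → posterior Inverse-Gamma(31/6, 1091/12)
obs 6: x=4 → posterior Inverse-Gamma(17/3, 1145/12)
obs 7: x=-3 → posterior Inverse-Gamma(37/6, 1241/12)
obs 8: x=-5/2 → posterior Inverse-Gamma(20/3, 2629/24)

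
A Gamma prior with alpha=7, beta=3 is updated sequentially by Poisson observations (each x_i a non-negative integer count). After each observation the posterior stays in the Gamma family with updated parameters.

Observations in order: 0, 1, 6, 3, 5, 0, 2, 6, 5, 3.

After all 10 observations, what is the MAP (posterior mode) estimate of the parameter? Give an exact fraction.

37/13

obs 1: x=0 → posterior Gamma(7, 4)
obs 2: x=1 → posterior Gamma(8, 5)
obs 3: x=6 → posterior Gamma(14, 6)
obs 4: x=3 → posterior Gamma(17, 7)
obs 5: x=5 → posterior Gamma(22, 8)
obs 6: x=0 → posterior Gamma(22, 9)
obs 7: x=2 → posterior Gamma(24, 10)
obs 8: x=6 → posterior Gamma(30, 11)
obs 9: x=5 → posterior Gamma(35, 12)
obs 10: x=3 → posterior Gamma(38, 13)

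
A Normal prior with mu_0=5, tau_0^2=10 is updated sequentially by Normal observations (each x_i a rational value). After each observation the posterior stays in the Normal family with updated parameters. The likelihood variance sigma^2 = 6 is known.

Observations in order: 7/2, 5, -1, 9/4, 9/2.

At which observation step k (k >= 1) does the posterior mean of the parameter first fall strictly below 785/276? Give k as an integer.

obs 1: x=7/2 → posterior Normal(65/16, 15/4)
obs 2: x=5 → posterior Normal(115/26, 30/13)
obs 3: x=-1 → posterior Normal(35/12, 5/3)
obs 4: x=9/4 → posterior Normal(255/92, 30/23)
obs 5: x=9/2 → posterior Normal(345/112, 15/14)

k = 4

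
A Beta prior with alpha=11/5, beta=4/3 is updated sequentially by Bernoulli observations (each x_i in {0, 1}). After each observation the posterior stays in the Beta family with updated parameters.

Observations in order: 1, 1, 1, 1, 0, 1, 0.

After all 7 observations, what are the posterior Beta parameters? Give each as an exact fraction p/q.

alpha=36/5, beta=10/3

obs 1: x=1 → posterior Beta(16/5, 4/3)
obs 2: x=1 → posterior Beta(21/5, 4/3)
obs 3: x=1 → posterior Beta(26/5, 4/3)
obs 4: x=1 → posterior Beta(31/5, 4/3)
obs 5: x=0 → posterior Beta(31/5, 7/3)
obs 6: x=1 → posterior Beta(36/5, 7/3)
obs 7: x=0 → posterior Beta(36/5, 10/3)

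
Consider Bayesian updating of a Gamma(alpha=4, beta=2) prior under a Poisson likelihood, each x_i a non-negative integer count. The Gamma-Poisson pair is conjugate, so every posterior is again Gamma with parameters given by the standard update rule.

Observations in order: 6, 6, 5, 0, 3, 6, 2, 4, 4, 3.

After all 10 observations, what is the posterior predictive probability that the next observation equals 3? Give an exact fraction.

obs 1: x=6 → posterior Gamma(10, 3)
obs 2: x=6 → posterior Gamma(16, 4)
obs 3: x=5 → posterior Gamma(21, 5)
obs 4: x=0 → posterior Gamma(21, 6)
obs 5: x=3 → posterior Gamma(24, 7)
obs 6: x=6 → posterior Gamma(30, 8)
obs 7: x=2 → posterior Gamma(32, 9)
obs 8: x=4 → posterior Gamma(36, 10)
obs 9: x=4 → posterior Gamma(40, 11)
obs 10: x=3 → posterior Gamma(43, 12)

360392691735037498759533526907464496769787043512320/1743388617272249143997555461487119439669521095365209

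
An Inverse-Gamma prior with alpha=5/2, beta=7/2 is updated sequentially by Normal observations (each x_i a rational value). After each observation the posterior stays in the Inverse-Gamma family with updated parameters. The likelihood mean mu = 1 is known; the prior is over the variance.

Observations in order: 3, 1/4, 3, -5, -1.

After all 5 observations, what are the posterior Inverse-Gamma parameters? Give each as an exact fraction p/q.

obs 1: x=3 → posterior Inverse-Gamma(3, 11/2)
obs 2: x=1/4 → posterior Inverse-Gamma(7/2, 185/32)
obs 3: x=3 → posterior Inverse-Gamma(4, 249/32)
obs 4: x=-5 → posterior Inverse-Gamma(9/2, 825/32)
obs 5: x=-1 → posterior Inverse-Gamma(5, 889/32)

alpha=5, beta=889/32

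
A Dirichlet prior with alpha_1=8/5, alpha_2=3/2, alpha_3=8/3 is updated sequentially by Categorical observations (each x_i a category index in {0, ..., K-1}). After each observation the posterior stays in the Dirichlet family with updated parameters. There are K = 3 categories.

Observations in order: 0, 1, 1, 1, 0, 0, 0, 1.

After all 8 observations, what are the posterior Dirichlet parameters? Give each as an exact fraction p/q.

alpha_1=28/5, alpha_2=11/2, alpha_3=8/3

obs 1: x=0 → posterior Dirichlet(13/5, 3/2, 8/3)
obs 2: x=1 → posterior Dirichlet(13/5, 5/2, 8/3)
obs 3: x=1 → posterior Dirichlet(13/5, 7/2, 8/3)
obs 4: x=1 → posterior Dirichlet(13/5, 9/2, 8/3)
obs 5: x=0 → posterior Dirichlet(18/5, 9/2, 8/3)
obs 6: x=0 → posterior Dirichlet(23/5, 9/2, 8/3)
obs 7: x=0 → posterior Dirichlet(28/5, 9/2, 8/3)
obs 8: x=1 → posterior Dirichlet(28/5, 11/2, 8/3)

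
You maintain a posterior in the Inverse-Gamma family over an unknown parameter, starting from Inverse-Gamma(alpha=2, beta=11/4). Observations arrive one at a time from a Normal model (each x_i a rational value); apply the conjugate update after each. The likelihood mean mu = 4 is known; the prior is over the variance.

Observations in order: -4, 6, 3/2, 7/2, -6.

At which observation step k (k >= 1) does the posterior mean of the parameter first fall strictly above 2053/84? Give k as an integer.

k = 5

obs 1: x=-4 → posterior Inverse-Gamma(5/2, 139/4)
obs 2: x=6 → posterior Inverse-Gamma(3, 147/4)
obs 3: x=3/2 → posterior Inverse-Gamma(7/2, 319/8)
obs 4: x=7/2 → posterior Inverse-Gamma(4, 40)
obs 5: x=-6 → posterior Inverse-Gamma(9/2, 90)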